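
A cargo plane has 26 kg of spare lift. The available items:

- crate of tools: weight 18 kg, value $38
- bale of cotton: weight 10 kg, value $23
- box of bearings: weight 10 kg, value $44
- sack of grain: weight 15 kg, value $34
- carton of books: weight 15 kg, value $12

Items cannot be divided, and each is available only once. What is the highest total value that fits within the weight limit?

Check high-value combinations within 26 kg:
- box of bearings+sack of grain: weight 10+15=25, value 44+34=78
- bale of cotton+box of bearings: weight 10+10=20, value 23+44=67
- bale of cotton+sack of grain: weight 10+15=25, value 23+34=57
- box of bearings+carton of books: weight 10+15=25, value 44+12=56
Best: $78.

$78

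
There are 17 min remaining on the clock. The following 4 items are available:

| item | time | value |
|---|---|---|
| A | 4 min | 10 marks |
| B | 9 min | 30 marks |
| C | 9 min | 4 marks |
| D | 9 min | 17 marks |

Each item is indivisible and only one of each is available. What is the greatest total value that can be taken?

40 marks

This is a 0/1 knapsack; check combinations near the capacity.
- A+B: time 4+9=13, value 10+30=40
- B: time 9, value 30
- A+D: time 4+9=13, value 10+17=27
- D: time 9, value 17
- A+C: time 4+9=13, value 10+4=14
Best: 40 marks.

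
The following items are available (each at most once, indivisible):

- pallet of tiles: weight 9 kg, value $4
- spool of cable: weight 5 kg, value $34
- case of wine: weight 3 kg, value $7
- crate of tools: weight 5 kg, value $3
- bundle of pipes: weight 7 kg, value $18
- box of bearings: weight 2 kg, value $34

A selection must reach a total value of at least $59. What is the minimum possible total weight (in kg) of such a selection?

Subsets with value ≥ 59, sorted by total weight:
- spool of cable+box of bearings: weight 7, value 68
- spool of cable+case of wine+box of bearings: weight 10, value 75
- spool of cable+crate of tools+box of bearings: weight 12, value 71
Minimum weight: 7 kg.

7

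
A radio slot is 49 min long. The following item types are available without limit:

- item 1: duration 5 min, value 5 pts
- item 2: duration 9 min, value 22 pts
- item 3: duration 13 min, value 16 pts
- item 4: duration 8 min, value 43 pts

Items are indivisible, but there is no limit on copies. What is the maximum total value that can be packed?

258 pts

Best value-per-unit is item 4 at 43/8, and filling with it alone uses duration 6×8=48. No mix of the others beats 6×43 = 258.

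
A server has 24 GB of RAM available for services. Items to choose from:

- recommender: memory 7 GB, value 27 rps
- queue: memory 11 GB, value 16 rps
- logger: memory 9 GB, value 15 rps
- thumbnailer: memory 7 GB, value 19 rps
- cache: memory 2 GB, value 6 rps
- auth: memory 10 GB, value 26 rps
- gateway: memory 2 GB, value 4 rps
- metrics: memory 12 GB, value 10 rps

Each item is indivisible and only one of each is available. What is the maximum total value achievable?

This is a 0/1 knapsack; check combinations near the capacity.
- recommender+thumbnailer+auth: memory 7+7+10=24, value 27+19+26=72
- recommender+cache+auth+gateway: memory 7+2+10+2=21, value 27+6+26+4=63
- recommender+logger+thumbnailer: memory 7+9+7=23, value 27+15+19=61
Best: 72 rps.

72 rps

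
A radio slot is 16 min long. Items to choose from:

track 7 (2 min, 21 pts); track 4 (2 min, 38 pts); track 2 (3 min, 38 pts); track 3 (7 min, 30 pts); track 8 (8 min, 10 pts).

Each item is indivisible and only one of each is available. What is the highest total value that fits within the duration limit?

127 pts

Check high-value combinations within 16 min:
- track 7+track 4+track 2+track 3: duration 2+2+3+7=14, value 21+38+38+30=127
- track 7+track 4+track 2+track 8: duration 2+2+3+8=15, value 21+38+38+10=107
- track 4+track 2+track 3: duration 2+3+7=12, value 38+38+30=106
- track 7+track 4+track 2: duration 2+2+3=7, value 21+38+38=97
- track 7+track 4+track 3: duration 2+2+7=11, value 21+38+30=89
Best: 127 pts.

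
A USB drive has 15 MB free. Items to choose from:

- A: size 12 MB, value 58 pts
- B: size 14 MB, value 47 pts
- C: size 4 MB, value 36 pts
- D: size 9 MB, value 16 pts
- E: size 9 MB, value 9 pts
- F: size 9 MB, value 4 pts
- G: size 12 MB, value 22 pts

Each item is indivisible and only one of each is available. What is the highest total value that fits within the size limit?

58 pts

Check high-value combinations within 15 MB:
- A: size 12, value 58
- C+D: size 4+9=13, value 36+16=52
- B: size 14, value 47
Best: 58 pts.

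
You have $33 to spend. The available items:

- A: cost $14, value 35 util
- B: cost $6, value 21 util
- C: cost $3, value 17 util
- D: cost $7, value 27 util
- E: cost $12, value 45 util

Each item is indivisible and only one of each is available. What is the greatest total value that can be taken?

110 util

Check high-value combinations within $33:
- B+C+D+E: cost 6+3+7+12=28, value 21+17+27+45=110
- A+D+E: cost 14+7+12=33, value 35+27+45=107
- A+B+E: cost 14+6+12=32, value 35+21+45=101
Best: 110 util.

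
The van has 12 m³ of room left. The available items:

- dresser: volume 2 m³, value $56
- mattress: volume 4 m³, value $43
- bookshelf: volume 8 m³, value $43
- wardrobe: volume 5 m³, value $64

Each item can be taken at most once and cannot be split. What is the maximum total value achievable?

$163

Check high-value combinations within 12 m³:
- dresser+mattress+wardrobe: volume 2+4+5=11, value 56+43+64=163
- dresser+wardrobe: volume 2+5=7, value 56+64=120
- mattress+wardrobe: volume 4+5=9, value 43+64=107
- dresser+mattress: volume 2+4=6, value 56+43=99
Best: $163.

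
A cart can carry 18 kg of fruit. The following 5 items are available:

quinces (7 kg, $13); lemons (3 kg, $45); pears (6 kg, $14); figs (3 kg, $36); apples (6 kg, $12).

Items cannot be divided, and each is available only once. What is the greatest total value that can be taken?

$107

Check high-value combinations within 18 kg:
- lemons+pears+figs+apples: weight 3+6+3+6=18, value 45+14+36+12=107
- lemons+pears+figs: weight 3+6+3=12, value 45+14+36=95
- quinces+lemons+figs: weight 7+3+3=13, value 13+45+36=94
- lemons+figs+apples: weight 3+3+6=12, value 45+36+12=93
- lemons+figs: weight 3+3=6, value 45+36=81
Best: $107.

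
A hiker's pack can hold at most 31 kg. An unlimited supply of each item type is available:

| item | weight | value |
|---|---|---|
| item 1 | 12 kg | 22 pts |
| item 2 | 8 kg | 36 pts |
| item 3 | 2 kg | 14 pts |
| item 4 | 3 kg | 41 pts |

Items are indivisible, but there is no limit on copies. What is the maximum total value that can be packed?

410 pts

Best value-per-unit is item 4 at 41/3, and filling with it alone uses weight 10×3=30. No mix of the others beats 10×41 = 410.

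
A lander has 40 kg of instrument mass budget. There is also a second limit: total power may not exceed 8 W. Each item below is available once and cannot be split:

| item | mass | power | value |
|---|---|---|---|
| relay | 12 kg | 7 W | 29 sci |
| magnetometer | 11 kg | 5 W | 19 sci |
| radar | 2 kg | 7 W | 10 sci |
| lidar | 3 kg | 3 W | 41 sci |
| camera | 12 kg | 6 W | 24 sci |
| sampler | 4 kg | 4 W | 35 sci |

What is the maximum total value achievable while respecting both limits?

76 sci

Feasible sets respecting both limits:
- lidar+sampler: mass 7, power 7, value 76
- magnetometer+lidar: mass 14, power 8, value 60
- lidar: mass 3, power 3, value 41
- sampler: mass 4, power 4, value 35
Best: 76 sci.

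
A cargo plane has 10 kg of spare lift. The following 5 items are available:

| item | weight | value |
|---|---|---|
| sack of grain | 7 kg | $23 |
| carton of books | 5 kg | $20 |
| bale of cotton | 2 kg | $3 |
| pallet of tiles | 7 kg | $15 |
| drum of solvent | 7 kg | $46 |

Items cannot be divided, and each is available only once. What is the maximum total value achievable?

Check high-value combinations within 10 kg:
- bale of cotton+drum of solvent: weight 2+7=9, value 3+46=49
- drum of solvent: weight 7, value 46
- sack of grain+bale of cotton: weight 7+2=9, value 23+3=26
Best: $49.

$49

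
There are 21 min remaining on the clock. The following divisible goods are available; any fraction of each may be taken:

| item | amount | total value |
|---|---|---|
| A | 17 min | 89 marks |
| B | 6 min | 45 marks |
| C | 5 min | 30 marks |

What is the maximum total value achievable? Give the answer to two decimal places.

Take in order of value per unit:
- B (45/6 per unit): all 6 → value 45, running total 45.00
- C (30/5 per unit): all 5 → value 30, running total 75.00
- A (89/17 per unit): 10 of 17 → value 10×89/17 = 52.3529, running total 127.35
Total 127.35.

127.35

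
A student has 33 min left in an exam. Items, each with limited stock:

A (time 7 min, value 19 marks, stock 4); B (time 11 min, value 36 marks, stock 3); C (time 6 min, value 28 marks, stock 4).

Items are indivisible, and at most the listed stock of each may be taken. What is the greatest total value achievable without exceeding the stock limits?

131 marks

Best selections within time 33 and stock limits:
- 1×A + 4×C: time 31, value 131
- 2×A + 3×C: time 32, value 122
Best: 131 marks.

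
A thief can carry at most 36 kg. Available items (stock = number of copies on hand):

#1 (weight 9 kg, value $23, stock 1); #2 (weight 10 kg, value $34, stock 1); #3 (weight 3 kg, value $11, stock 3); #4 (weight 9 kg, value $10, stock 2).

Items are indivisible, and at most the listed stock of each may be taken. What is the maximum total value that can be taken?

Top feasible selections:
- 1×#1 + 1×#2 + 3×#3: weight 28, value 90
- 1×#1 + 1×#2 + 2×#3 + 1×#4: weight 34, value 89
- 1×#1 + 1×#2 + 2×#3: weight 25, value 79
Best: $90.

$90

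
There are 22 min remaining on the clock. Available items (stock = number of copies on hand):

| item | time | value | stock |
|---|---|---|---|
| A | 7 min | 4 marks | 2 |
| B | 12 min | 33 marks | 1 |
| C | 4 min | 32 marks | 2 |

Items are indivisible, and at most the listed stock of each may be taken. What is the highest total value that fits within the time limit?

97 marks

Best selections within time 22 and stock limits:
- 1×B + 2×C: time 20, value 97
- 2×A + 2×C: time 22, value 72
Best: 97 marks.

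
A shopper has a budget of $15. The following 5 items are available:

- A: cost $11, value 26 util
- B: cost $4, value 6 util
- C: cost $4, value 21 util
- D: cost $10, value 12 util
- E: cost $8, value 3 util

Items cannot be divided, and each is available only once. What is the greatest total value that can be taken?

Check high-value combinations within $15:
- A+C: cost 11+4=15, value 26+21=47
- C+D: cost 4+10=14, value 21+12=33
- A+B: cost 11+4=15, value 26+6=32
Best: 47 util.

47 util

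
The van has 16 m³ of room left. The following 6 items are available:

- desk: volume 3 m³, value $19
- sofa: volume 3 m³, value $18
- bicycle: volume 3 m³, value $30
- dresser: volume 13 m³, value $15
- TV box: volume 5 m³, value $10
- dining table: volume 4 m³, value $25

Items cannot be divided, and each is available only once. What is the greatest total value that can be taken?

This is a 0/1 knapsack; check combinations near the capacity.
- desk+sofa+bicycle+dining table: volume 3+3+3+4=13, value 19+18+30+25=92
- desk+bicycle+TV box+dining table: volume 3+3+5+4=15, value 19+30+10+25=84
- sofa+bicycle+TV box+dining table: volume 3+3+5+4=15, value 18+30+10+25=83
- desk+sofa+bicycle+TV box: volume 3+3+3+5=14, value 19+18+30+10=77
Best: $92.

$92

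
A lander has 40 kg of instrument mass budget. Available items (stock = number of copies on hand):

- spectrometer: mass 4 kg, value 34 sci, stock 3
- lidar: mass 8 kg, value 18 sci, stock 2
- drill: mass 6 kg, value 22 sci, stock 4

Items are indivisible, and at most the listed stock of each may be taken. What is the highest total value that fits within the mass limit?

190 sci

Top feasible selections:
- 3×spectrometer + 4×drill: mass 36, value 190
- 3×spectrometer + 1×lidar + 3×drill: mass 38, value 186
- 3×spectrometer + 2×lidar + 2×drill: mass 40, value 182
- 2×spectrometer + 1×lidar + 4×drill: mass 40, value 174
Best: 190 sci.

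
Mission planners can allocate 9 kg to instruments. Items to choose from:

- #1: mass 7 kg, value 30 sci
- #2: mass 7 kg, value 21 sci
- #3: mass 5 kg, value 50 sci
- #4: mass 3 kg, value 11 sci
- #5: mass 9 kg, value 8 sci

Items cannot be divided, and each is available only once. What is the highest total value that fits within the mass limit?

Check high-value combinations within 9 kg:
- #3+#4: mass 5+3=8, value 50+11=61
- #3: mass 5, value 50
- #1: mass 7, value 30
- #2: mass 7, value 21
- #4: mass 3, value 11
Best: 61 sci.

61 sci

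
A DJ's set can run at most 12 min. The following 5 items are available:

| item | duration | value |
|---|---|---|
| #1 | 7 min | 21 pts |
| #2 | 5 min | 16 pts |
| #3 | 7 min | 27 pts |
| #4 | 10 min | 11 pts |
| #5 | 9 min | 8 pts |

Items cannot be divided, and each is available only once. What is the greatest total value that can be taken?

Check high-value combinations within 12 min:
- #2+#3: duration 5+7=12, value 16+27=43
- #1+#2: duration 7+5=12, value 21+16=37
- #3: duration 7, value 27
- #1: duration 7, value 21
Best: 43 pts.

43 pts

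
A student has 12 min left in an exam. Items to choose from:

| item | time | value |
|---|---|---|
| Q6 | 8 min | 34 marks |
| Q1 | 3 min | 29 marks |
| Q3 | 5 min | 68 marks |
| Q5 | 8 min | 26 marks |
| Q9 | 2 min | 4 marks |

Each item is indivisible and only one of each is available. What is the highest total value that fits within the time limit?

101 marks

Check high-value combinations within 12 min:
- Q1+Q3+Q9: time 3+5+2=10, value 29+68+4=101
- Q1+Q3: time 3+5=8, value 29+68=97
- Q3+Q9: time 5+2=7, value 68+4=72
- Q3: time 5, value 68
Best: 101 marks.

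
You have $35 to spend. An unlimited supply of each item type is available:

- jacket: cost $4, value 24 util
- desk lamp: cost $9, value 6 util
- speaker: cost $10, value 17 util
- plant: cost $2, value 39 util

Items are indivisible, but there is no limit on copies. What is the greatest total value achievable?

663 util

Best value-per-unit is plant at 39/2, and filling with it alone uses cost 17×2=34. No mix of the others beats 17×39 = 663.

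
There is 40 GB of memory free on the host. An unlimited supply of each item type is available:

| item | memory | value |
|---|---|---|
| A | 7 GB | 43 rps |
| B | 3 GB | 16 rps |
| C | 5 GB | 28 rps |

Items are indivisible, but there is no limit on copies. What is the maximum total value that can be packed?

Best value-per-unit is A at 43/7; filling with it alone gives 5×43 = 215.
Optimal mix: 5×A + 1×C → memory 40, value 243.

243 rps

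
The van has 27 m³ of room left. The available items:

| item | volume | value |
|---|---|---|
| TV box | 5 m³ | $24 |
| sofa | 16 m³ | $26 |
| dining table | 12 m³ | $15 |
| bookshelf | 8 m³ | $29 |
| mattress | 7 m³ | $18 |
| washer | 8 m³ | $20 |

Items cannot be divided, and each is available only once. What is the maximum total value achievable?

Check high-value combinations within 27 m³:
- TV box+bookshelf+washer: volume 5+8+8=21, value 24+29+20=73
- TV box+bookshelf+mattress: volume 5+8+7=20, value 24+29+18=71
- TV box+dining table+bookshelf: volume 5+12+8=25, value 24+15+29=68
Best: $73.

$73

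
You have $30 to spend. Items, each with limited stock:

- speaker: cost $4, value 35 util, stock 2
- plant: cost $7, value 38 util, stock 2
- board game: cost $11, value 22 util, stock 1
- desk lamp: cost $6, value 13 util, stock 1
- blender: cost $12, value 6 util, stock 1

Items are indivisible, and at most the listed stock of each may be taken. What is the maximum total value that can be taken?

Best selections within cost 30 and stock limits:
- 2×speaker + 2×plant + 1×desk lamp: cost 28, value 159
- 2×speaker + 2×plant: cost 22, value 146
Best: 159 util.

159 util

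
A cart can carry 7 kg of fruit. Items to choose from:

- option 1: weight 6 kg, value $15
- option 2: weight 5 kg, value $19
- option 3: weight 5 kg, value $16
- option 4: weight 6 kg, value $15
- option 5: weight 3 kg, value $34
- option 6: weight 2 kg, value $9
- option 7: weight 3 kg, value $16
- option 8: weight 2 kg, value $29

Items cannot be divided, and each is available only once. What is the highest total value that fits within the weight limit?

Check high-value combinations within 7 kg:
- option 5+option 6+option 8: weight 3+2+2=7, value 34+9+29=72
- option 5+option 8: weight 3+2=5, value 34+29=63
- option 6+option 7+option 8: weight 2+3+2=7, value 9+16+29=54
- option 5+option 7: weight 3+3=6, value 34+16=50
Best: $72.

$72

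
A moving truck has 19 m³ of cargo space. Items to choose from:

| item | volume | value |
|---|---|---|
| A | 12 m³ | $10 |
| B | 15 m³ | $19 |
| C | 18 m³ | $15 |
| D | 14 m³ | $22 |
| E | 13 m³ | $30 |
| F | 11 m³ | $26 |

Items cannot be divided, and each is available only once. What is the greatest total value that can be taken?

Check high-value combinations within 19 m³:
- E: volume 13, value 30
- F: volume 11, value 26
- D: volume 14, value 22
- B: volume 15, value 19
- C: volume 18, value 15
Best: $30.

$30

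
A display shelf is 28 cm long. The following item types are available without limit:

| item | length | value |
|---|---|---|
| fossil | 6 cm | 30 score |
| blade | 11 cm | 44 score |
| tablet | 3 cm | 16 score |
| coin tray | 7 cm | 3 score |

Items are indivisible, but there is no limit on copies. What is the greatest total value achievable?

Best value-per-unit is tablet at 16/3, and filling with it alone uses length 9×3=27. No mix of the others beats 9×16 = 144.

144 score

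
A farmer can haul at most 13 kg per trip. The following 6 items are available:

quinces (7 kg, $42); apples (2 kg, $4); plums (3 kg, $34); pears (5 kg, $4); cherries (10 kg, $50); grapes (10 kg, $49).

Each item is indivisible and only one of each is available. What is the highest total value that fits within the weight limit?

$84

Check high-value combinations within 13 kg:
- plums+cherries: weight 3+10=13, value 34+50=84
- plums+grapes: weight 3+10=13, value 34+49=83
- quinces+apples+plums: weight 7+2+3=12, value 42+4+34=80
- quinces+plums: weight 7+3=10, value 42+34=76
- apples+cherries: weight 2+10=12, value 4+50=54
Best: $84.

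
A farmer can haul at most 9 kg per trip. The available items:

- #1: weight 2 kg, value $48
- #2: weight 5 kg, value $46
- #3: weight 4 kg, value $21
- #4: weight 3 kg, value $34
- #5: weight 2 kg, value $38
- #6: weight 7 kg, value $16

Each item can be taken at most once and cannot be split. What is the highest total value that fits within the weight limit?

$132

Check high-value combinations within 9 kg:
- #1+#2+#5: weight 2+5+2=9, value 48+46+38=132
- #1+#4+#5: weight 2+3+2=7, value 48+34+38=120
- #1+#3+#5: weight 2+4+2=8, value 48+21+38=107
Best: $132.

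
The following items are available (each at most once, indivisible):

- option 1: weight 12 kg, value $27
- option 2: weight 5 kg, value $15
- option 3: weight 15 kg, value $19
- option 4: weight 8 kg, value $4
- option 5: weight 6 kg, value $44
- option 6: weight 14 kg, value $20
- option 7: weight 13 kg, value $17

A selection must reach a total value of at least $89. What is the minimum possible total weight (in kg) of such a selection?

Subsets with value ≥ 89, sorted by total weight:
- option 1+option 2+option 4+option 5: weight 31, value 90
- option 1+option 5+option 6: weight 32, value 91
- option 1+option 3+option 5: weight 33, value 90
Minimum weight: 31 kg.

31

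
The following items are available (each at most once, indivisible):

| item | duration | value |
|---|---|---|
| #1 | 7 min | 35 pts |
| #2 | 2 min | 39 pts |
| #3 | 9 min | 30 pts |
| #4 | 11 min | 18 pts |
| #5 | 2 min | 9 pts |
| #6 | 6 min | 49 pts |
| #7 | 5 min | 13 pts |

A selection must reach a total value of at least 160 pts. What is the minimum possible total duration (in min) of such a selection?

Subsets with value ≥ 160, sorted by total duration:
- #1+#2+#3+#5+#6: duration 26, value 162
- #1+#2+#3+#6+#7: duration 29, value 166
- #1+#2+#3+#5+#6+#7: duration 31, value 175
- #1+#2+#4+#5+#6+#7: duration 33, value 163
Minimum duration: 26 min.

26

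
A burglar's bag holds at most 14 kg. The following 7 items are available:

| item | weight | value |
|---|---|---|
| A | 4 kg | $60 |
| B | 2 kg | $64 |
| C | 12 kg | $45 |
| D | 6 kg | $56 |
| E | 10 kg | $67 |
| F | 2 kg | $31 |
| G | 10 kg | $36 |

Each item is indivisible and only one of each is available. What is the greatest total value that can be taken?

$211

Check high-value combinations within 14 kg:
- A+B+D+F: weight 4+2+6+2=14, value 60+64+56+31=211
- A+B+D: weight 4+2+6=12, value 60+64+56=180
- B+E+F: weight 2+10+2=14, value 64+67+31=162
- A+B+F: weight 4+2+2=8, value 60+64+31=155
Best: $211.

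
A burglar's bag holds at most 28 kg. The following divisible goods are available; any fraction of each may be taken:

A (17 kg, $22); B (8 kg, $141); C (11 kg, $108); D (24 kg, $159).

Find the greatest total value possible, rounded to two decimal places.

Take in order of value per unit:
- B (141/8 per unit): all 8 → value 141, running total 141.00
- C (108/11 per unit): all 11 → value 108, running total 249.00
- D (159/24 per unit): 9 of 24 → value 9×159/24 = 59.6250, running total 308.63
Total 308.63.

308.63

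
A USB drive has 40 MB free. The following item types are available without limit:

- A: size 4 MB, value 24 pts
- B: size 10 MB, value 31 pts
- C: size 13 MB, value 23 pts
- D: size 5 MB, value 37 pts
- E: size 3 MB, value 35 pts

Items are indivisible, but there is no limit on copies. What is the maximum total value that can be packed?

455 pts

Best value-per-unit is E at 35/3, and filling with it alone uses size 13×3=39. No mix of the others beats 13×35 = 455.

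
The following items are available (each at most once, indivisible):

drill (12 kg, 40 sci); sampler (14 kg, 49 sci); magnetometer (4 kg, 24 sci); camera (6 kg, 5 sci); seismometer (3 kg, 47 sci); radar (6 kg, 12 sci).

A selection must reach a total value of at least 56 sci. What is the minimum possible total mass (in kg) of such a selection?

7

Subsets with value ≥ 56, sorted by total mass:
- magnetometer+seismometer: mass 7, value 71
- seismometer+radar: mass 9, value 59
Minimum mass: 7 kg.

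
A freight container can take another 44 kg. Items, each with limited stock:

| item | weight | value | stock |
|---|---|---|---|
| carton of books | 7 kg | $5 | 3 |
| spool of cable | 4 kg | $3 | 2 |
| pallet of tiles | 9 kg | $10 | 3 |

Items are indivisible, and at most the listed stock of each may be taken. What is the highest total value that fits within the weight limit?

$41

Top feasible selections:
- 1×carton of books + 2×spool of cable + 3×pallet of tiles: weight 42, value 41
- 2×carton of books + 3×pallet of tiles: weight 41, value 40
- 1×carton of books + 1×spool of cable + 3×pallet of tiles: weight 38, value 38
Best: $41.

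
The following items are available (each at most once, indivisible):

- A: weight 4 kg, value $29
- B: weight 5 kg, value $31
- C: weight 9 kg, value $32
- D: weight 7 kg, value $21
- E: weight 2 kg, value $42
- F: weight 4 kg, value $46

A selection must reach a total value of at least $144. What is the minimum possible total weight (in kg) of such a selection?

Subsets with value ≥ 144, sorted by total weight:
- A+B+E+F: weight 15, value 148
- A+C+E+F: weight 19, value 149
- B+C+E+F: weight 20, value 151
- A+B+D+E+F: weight 22, value 169
Minimum weight: 15 kg.

15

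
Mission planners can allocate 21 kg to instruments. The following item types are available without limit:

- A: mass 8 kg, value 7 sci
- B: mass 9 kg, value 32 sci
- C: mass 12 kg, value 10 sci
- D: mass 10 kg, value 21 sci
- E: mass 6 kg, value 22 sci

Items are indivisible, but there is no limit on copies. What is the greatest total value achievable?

76 sci

Best value-per-unit is E at 22/6; filling with it alone gives 3×22 = 66.
Optimal mix: 1×B + 2×E → mass 21, value 76.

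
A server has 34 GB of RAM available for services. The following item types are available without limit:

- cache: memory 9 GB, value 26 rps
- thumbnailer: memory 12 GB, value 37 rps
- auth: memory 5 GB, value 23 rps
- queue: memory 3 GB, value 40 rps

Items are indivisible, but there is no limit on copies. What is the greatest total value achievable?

440 rps

Best value-per-unit is queue at 40/3, and filling with it alone uses memory 11×3=33. No mix of the others beats 11×40 = 440.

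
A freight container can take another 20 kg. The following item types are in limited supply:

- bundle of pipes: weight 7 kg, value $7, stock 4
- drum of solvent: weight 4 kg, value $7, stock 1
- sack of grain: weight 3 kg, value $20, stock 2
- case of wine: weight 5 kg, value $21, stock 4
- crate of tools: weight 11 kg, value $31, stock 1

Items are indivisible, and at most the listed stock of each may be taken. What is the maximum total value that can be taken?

Best selections within weight 20 and stock limits:
- 1×drum of solvent + 2×sack of grain + 2×case of wine: weight 20, value 89
- 4×case of wine: weight 20, value 84
Best: $89.

$89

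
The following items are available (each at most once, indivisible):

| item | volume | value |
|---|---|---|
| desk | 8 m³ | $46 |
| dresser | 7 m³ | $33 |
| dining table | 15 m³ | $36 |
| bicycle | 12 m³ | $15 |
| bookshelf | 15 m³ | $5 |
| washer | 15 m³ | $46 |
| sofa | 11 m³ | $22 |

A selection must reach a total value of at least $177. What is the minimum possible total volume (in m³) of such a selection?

56

Subsets with value ≥ 177, sorted by total volume:
- desk+dresser+dining table+washer+sofa: volume 56, value 183
- desk+dresser+dining table+bicycle+washer+sofa: volume 68, value 198
- desk+dresser+dining table+bookshelf+washer+sofa: volume 71, value 188
Minimum volume: 56 m³.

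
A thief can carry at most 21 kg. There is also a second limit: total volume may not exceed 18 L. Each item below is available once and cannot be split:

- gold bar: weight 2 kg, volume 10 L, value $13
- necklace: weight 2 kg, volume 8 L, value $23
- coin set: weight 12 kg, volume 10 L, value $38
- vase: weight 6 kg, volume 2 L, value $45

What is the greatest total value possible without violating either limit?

Feasible sets respecting both limits:
- coin set+vase: weight 18, volume 12, value 83
- necklace+vase: weight 8, volume 10, value 68
- necklace+coin set: weight 14, volume 18, value 61
Best: $83.

$83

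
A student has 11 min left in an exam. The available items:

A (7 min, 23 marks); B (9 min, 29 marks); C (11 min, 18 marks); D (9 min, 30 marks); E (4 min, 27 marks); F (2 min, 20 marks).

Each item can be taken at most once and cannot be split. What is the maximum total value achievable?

This is a 0/1 knapsack; check combinations near the capacity.
- A+E: time 7+4=11, value 23+27=50
- D+F: time 9+2=11, value 30+20=50
- B+F: time 9+2=11, value 29+20=49
- E+F: time 4+2=6, value 27+20=47
Best: 50 marks.

50 marks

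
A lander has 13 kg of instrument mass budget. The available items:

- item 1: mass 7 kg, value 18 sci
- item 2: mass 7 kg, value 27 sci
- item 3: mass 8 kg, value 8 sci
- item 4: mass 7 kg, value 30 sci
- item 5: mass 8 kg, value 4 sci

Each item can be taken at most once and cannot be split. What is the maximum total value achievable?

Check high-value combinations within 13 kg:
- item 4: mass 7, value 30
- item 2: mass 7, value 27
- item 1: mass 7, value 18
- item 3: mass 8, value 8
- item 5: mass 8, value 4
Best: 30 sci.

30 sci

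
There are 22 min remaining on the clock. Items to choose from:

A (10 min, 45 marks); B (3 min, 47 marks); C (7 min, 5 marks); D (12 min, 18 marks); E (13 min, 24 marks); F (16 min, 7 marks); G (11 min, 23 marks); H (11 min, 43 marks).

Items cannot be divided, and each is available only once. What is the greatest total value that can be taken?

97 marks

Check high-value combinations within 22 min:
- A+B+C: time 10+3+7=20, value 45+47+5=97
- B+C+H: time 3+7+11=21, value 47+5+43=95
- A+B: time 10+3=13, value 45+47=92
- B+H: time 3+11=14, value 47+43=90
- A+H: time 10+11=21, value 45+43=88
Best: 97 marks.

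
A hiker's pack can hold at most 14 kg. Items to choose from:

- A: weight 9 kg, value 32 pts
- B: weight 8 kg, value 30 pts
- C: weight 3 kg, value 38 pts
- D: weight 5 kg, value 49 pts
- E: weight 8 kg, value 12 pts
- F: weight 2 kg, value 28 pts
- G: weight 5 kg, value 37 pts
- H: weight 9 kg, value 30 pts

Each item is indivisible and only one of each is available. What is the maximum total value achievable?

124 pts

Check high-value combinations within 14 kg:
- C+D+G: weight 3+5+5=13, value 38+49+37=124
- C+D+F: weight 3+5+2=10, value 38+49+28=115
- D+F+G: weight 5+2+5=12, value 49+28+37=114
Best: 124 pts.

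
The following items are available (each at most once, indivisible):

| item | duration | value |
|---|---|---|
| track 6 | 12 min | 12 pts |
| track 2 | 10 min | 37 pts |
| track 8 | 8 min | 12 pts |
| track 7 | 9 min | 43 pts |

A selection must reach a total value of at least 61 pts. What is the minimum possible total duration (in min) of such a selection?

19

Subsets with value ≥ 61, sorted by total duration:
- track 2+track 7: duration 19, value 80
- track 2+track 8+track 7: duration 27, value 92
- track 6+track 8+track 7: duration 29, value 67
Minimum duration: 19 min.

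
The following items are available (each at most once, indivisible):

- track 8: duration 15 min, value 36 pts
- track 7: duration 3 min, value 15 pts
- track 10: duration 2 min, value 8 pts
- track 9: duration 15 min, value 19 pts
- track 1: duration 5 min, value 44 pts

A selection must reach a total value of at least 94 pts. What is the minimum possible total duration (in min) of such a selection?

Subsets with value ≥ 94, sorted by total duration:
- track 8+track 7+track 1: duration 23, value 95
- track 8+track 7+track 10+track 1: duration 25, value 103
Minimum duration: 23 min.

23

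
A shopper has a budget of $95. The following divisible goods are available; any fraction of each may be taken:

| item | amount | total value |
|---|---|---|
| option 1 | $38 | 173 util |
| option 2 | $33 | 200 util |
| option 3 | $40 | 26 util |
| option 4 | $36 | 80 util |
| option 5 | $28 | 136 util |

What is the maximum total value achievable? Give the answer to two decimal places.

490.79

Take in order of value per unit:
- option 2 (200/33 per unit): all 33 → value 200, running total 200.00
- option 5 (136/28 per unit): all 28 → value 136, running total 336.00
- option 1 (173/38 per unit): 34 of 38 → value 34×173/38 = 154.7895, running total 490.79
Total 490.79.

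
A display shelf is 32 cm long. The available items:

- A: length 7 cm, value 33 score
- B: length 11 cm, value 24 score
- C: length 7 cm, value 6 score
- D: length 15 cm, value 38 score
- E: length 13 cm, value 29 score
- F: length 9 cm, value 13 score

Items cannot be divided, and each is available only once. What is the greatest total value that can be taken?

This is a 0/1 knapsack; check combinations near the capacity.
- A+B+E: length 7+11+13=31, value 33+24+29=86
- A+D+F: length 7+15+9=31, value 33+38+13=84
- A+C+D: length 7+7+15=29, value 33+6+38=77
Best: 86 score.

86 score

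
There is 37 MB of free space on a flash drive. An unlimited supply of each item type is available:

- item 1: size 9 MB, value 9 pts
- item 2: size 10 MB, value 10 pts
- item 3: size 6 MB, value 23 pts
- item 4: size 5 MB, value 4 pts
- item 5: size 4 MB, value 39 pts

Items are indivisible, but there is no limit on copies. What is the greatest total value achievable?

Best value-per-unit is item 5 at 39/4, and filling with it alone uses size 9×4=36. No mix of the others beats 9×39 = 351.

351 pts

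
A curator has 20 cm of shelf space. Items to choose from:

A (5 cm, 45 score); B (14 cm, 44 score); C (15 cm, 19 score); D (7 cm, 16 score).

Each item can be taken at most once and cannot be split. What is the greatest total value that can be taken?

This is a 0/1 knapsack; check combinations near the capacity.
- A+B: length 5+14=19, value 45+44=89
- A+C: length 5+15=20, value 45+19=64
- A+D: length 5+7=12, value 45+16=61
Best: 89 score.

89 score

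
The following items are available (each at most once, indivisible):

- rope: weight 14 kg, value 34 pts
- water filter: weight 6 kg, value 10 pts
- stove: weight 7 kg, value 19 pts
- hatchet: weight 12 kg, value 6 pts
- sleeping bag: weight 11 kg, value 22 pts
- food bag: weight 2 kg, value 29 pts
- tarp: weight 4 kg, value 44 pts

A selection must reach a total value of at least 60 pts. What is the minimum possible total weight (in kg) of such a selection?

Subsets with value ≥ 60, sorted by total weight:
- food bag+tarp: weight 6, value 73
- stove+tarp: weight 11, value 63
Minimum weight: 6 kg.

6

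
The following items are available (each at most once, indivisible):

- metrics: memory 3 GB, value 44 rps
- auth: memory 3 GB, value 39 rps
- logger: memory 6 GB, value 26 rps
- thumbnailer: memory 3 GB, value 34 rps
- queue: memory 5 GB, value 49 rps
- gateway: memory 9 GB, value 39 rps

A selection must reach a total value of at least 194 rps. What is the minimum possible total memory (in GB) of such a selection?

23

Subsets with value ≥ 194, sorted by total memory:
- metrics+auth+thumbnailer+queue+gateway: memory 23, value 205
- metrics+auth+logger+queue+gateway: memory 26, value 197
- metrics+auth+logger+thumbnailer+queue+gateway: memory 29, value 231
Minimum memory: 23 GB.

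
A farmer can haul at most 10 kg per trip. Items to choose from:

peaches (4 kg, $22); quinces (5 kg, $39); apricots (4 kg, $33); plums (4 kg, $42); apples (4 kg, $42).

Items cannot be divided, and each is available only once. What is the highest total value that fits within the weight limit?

Check high-value combinations within 10 kg:
- plums+apples: weight 4+4=8, value 42+42=84
- quinces+plums: weight 5+4=9, value 39+42=81
- quinces+apples: weight 5+4=9, value 39+42=81
Best: $84.

$84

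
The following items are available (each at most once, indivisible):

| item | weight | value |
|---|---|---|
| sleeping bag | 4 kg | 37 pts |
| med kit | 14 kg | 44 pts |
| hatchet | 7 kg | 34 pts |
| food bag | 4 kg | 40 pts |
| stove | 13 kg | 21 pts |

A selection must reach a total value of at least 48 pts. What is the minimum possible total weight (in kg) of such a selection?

Subsets with value ≥ 48, sorted by total weight:
- sleeping bag+food bag: weight 8, value 77
- hatchet+food bag: weight 11, value 74
- sleeping bag+hatchet: weight 11, value 71
- sleeping bag+hatchet+food bag: weight 15, value 111
Minimum weight: 8 kg.

8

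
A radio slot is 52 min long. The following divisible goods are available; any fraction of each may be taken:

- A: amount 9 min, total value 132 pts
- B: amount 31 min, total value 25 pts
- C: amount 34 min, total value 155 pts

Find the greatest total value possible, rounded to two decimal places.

294.26

Take in order of value per unit:
- A (132/9 per unit): all 9 → value 132, running total 132.00
- C (155/34 per unit): all 34 → value 155, running total 287.00
- B (25/31 per unit): 9 of 31 → value 9×25/31 = 7.2581, running total 294.26
Total 294.26.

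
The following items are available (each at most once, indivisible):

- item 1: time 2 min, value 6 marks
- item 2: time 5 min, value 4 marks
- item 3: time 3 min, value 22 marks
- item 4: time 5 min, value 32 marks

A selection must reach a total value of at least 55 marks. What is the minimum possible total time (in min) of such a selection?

Subsets with value ≥ 55, sorted by total time:
- item 1+item 3+item 4: time 10, value 60
- item 2+item 3+item 4: time 13, value 58
- item 1+item 2+item 3+item 4: time 15, value 64
Minimum time: 10 min.

10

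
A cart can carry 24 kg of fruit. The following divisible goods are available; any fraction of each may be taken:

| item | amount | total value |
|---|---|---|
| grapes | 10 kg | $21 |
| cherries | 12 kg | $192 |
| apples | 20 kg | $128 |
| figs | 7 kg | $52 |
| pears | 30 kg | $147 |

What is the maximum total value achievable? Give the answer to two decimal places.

Take in order of value per unit:
- cherries (192/12 per unit): all 12 → value 192, running total 192.00
- figs (52/7 per unit): all 7 → value 52, running total 244.00
- apples (128/20 per unit): 5 of 20 → value 5×128/20 = 32.0000, running total 276.00
Total 276.00.

276.00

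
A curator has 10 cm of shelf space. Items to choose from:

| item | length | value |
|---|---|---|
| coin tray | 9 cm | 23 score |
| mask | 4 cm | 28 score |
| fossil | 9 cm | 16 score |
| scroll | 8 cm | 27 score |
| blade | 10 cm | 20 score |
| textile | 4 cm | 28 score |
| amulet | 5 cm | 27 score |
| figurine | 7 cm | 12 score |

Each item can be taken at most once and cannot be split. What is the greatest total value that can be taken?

56 score

Check high-value combinations within 10 cm:
- mask+textile: length 4+4=8, value 28+28=56
- mask+amulet: length 4+5=9, value 28+27=55
- textile+amulet: length 4+5=9, value 28+27=55
Best: 56 score.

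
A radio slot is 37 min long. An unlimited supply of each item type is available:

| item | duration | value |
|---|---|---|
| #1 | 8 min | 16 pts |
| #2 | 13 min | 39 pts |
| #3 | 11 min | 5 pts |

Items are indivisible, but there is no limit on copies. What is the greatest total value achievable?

Best value-per-unit is #2 at 39/13; filling with it alone gives 2×39 = 78.
Optimal mix: 1×#1 + 2×#2 → duration 34, value 94.

94 pts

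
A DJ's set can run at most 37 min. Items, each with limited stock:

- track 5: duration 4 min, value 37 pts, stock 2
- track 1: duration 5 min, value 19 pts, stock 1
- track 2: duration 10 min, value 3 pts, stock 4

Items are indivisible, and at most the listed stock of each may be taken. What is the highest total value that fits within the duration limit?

Best selections within duration 37 and stock limits:
- 2×track 5 + 1×track 1 + 2×track 2: duration 33, value 99
- 2×track 5 + 1×track 1 + 1×track 2: duration 23, value 96
- 2×track 5 + 1×track 1: duration 13, value 93
Best: 99 pts.

99 pts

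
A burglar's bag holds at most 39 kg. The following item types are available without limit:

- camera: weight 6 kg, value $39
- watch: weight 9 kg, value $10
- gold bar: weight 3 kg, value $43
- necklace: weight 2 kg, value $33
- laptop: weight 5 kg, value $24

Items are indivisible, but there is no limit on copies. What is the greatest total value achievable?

Best value-per-unit is necklace at 33/2; filling with it alone gives 19×33 = 627.
Optimal mix: 1×gold bar + 18×necklace → weight 39, value 637.

$637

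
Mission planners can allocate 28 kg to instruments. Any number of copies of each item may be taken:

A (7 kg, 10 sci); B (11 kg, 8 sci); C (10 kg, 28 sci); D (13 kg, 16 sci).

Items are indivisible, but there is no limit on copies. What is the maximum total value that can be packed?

66 sci

Best value-per-unit is C at 28/10; filling with it alone gives 2×28 = 56.
Optimal mix: 1×A + 2×C → mass 27, value 66.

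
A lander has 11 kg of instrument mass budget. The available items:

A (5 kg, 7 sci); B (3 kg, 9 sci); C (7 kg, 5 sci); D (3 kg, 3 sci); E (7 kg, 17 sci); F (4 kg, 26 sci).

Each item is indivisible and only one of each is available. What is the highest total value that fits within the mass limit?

43 sci

Check high-value combinations within 11 kg:
- E+F: mass 7+4=11, value 17+26=43
- B+D+F: mass 3+3+4=10, value 9+3+26=38
- B+F: mass 3+4=7, value 9+26=35
Best: 43 sci.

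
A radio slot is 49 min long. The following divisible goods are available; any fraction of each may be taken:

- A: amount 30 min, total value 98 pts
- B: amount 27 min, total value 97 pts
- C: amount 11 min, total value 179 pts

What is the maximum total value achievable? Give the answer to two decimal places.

Take in order of value per unit:
- C (179/11 per unit): all 11 → value 179, running total 179.00
- B (97/27 per unit): all 27 → value 97, running total 276.00
- A (98/30 per unit): 11 of 30 → value 11×98/30 = 35.9333, running total 311.93
Total 311.93.

311.93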